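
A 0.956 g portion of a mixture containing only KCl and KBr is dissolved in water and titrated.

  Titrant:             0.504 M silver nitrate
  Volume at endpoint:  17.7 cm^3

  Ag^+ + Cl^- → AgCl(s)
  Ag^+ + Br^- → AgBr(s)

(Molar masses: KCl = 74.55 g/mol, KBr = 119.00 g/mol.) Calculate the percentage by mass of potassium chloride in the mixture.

18.5 %

n(AgNO3) = 0.0177 × 0.504 = 8.92 × 10^-3 mol
Let x = n(KCl), y = n(KBr).
Titrant: 1x + 1y = 8.92 × 10^-3;  mass: 74.55x + 119.00y = 0.956
Solving, x = 2.38 × 10^-3 mol, y = 6.55 × 10^-3 mol
mass of KCl = 2.38 × 10^-3 × 74.55 = 0.177 g
% KCl = 0.177 / 0.956 × 100 = 18.5 %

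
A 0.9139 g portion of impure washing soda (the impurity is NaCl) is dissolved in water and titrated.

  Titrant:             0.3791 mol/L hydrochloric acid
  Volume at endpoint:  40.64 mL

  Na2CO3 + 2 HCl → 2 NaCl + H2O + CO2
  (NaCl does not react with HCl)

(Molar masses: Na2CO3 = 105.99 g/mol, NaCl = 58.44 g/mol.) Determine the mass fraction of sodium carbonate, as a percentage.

n(HCl) = 0.04064 × 0.3791 = 0.01541 mol
Let x = n(Na2CO3), y = n(NaCl).
Titrant: 2x = 0.01541;  mass: 105.99x + 58.44y = 0.9139
Solving, x = 7.703 × 10^-3 mol, y = 1.667 × 10^-3 mol
mass of Na2CO3 = 7.703 × 10^-3 × 105.99 = 0.8165 g
% Na2CO3 = 0.8165 / 0.9139 × 100 = 89.34 %

89.34 %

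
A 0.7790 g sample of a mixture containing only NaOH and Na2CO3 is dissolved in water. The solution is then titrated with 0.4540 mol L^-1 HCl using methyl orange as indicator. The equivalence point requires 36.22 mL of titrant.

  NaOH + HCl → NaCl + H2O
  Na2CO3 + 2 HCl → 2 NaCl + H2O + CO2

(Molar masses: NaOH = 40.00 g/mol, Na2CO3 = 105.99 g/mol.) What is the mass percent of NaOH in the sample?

n(HCl) = 0.03622 × 0.4540 = 0.01644 mol
Let x = n(NaOH), y = n(Na2CO3).
Titrant: 1x + 2y = 0.01644;  mass: 40.00x + 105.99y = 0.7790
Solving, x = 7.114 × 10^-3 mol, y = 4.665 × 10^-3 mol
mass of NaOH = 7.114 × 10^-3 × 40.00 = 0.2846 g
% NaOH = 0.2846 / 0.7790 × 100 = 36.53 %

36.53 %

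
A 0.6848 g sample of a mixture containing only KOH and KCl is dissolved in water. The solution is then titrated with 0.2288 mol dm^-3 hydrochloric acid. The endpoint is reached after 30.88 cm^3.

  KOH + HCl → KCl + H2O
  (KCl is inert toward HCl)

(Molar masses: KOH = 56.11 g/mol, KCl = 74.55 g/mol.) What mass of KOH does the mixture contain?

n(HCl) = 0.03088 × 0.2288 = 7.065 × 10^-3 mol
Let x = n(KOH), y = n(KCl).
Titrant: 1x = 7.065 × 10^-3;  mass: 56.11x + 74.55y = 0.6848
Solving, x = 7.065 × 10^-3 mol, y = 3.868 × 10^-3 mol
mass of KOH = 7.065 × 10^-3 × 56.11 = 0.3964 g

0.3964 g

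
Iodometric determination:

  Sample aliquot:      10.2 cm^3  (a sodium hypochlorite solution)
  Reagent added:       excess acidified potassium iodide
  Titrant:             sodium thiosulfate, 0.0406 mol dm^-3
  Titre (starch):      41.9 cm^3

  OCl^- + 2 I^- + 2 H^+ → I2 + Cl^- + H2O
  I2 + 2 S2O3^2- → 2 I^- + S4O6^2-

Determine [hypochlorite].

0.0834 mol/L

n(S2O3^2-) = 0.0419 × 0.0406 = 1.70 × 10^-3 mol
n(I2) = n(S2O3^2-)/2 = 8.51 × 10^-4 mol
n(OCl^-) in the aliquot = 8.51 × 10^-4 mol (1:1 ratio)
[OCl^-] = 8.51 × 10^-4 / 0.0102 = 0.0834 mol/L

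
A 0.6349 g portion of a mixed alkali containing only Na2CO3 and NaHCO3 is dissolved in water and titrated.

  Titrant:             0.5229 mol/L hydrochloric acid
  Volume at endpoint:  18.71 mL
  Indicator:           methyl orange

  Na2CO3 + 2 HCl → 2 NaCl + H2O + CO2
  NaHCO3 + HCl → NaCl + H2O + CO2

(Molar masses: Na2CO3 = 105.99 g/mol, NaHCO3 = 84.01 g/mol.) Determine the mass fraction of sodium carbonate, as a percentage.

50.33 %

n(HCl) = 0.01871 × 0.5229 = 9.783 × 10^-3 mol
Let x = n(Na2CO3), y = n(NaHCO3).
Titrant: 2x + 1y = 9.783 × 10^-3;  mass: 105.99x + 84.01y = 0.6349
Solving, x = 3.015 × 10^-3 mol, y = 3.754 × 10^-3 mol
mass of Na2CO3 = 3.015 × 10^-3 × 105.99 = 0.3195 g
% Na2CO3 = 0.3195 / 0.6349 × 100 = 50.33 %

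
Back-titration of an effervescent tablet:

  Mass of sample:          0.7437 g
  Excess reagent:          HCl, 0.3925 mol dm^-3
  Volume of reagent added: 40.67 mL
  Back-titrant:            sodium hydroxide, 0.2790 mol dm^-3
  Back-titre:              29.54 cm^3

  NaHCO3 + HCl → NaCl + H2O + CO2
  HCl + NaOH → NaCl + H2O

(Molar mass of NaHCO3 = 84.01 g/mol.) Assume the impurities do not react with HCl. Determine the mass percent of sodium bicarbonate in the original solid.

n(HCl) added = 0.04067 × 0.3925 = 0.01596 mol
n(NaOH) used in back-titration = 0.02954 × 0.2790 = 8.242 × 10^-3 mol
n(HCl) left over = 8.242 × 10^-3 mol (1:1 ratio)
n(HCl) consumed by analyte = 0.01596 − 8.242 × 10^-3 = 7.721 × 10^-3 mol
n(NaHCO3) = 7.721 × 10^-3 mol (1:1 ratio)
mass of NaHCO3 = 7.721 × 10^-3 × 84.01 = 0.6487 g
% NaHCO3 = 0.6487 / 0.7437 × 100 = 87.22 %

87.22 %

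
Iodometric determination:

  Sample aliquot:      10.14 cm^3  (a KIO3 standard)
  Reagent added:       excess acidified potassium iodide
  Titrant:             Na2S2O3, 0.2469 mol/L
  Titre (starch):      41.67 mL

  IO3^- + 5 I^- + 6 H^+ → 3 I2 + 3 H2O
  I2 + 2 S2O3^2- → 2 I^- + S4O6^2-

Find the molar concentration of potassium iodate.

0.1691 mol/L

n(S2O3^2-) = 0.04167 × 0.2469 = 0.01029 mol
n(I2) = n(S2O3^2-)/2 = 5.144 × 10^-3 mol
From the 1:3 ratio, n(IO3^-) in the aliquot = 1/3 × 5.144 × 10^-3 = 1.715 × 10^-3 mol
[IO3^-] = 1.715 × 10^-3 / 0.01014 = 0.1691 mol/L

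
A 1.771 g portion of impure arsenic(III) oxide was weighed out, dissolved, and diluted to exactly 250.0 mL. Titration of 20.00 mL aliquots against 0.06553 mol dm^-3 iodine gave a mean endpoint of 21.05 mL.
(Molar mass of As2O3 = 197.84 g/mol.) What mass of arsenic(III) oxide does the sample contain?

1.706 g

As2O3 + 2 I2 + 2 H2O → As2O5 + 4 HI
n(I2) per titration = 0.02105 × 0.06553 = 1.379 × 10^-3 mol
From the 1:2 ratio, n(As2O3) in each aliquot = 1/2 × 1.379 × 10^-3 = 6.897 × 10^-4 mol
n(As2O3) in the whole flask = 6.897 × 10^-4 × 250.0/20.00 = 8.621 × 10^-3 mol
mass of As2O3 = 8.621 × 10^-3 × 197.84 = 1.706 g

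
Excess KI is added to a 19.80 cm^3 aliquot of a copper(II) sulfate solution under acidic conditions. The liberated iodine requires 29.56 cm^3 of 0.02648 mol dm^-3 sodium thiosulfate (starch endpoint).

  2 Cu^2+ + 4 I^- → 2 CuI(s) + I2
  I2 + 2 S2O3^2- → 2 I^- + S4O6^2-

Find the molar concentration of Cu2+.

n(S2O3^2-) = 0.02956 × 0.02648 = 7.827 × 10^-4 mol
n(I2) = n(S2O3^2-)/2 = 3.914 × 10^-4 mol
From the 2:1 ratio, n(Cu2+) in the aliquot = 2/1 × 3.914 × 10^-4 = 7.827 × 10^-4 mol
[Cu2+] = 7.827 × 10^-4 / 0.01980 = 0.03953 mol/L

0.03953 mol/L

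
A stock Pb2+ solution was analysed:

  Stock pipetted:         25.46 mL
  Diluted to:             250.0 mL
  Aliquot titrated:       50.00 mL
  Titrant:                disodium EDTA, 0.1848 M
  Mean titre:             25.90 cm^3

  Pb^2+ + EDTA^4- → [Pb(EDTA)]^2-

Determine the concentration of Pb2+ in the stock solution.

0.9400 M

n(EDTA) = 0.02590 × 0.1848 = 4.786 × 10^-3 mol
n(Pb2+) in the aliquot = 4.786 × 10^-3 mol (1:1 ratio)
[Pb2+]_dilute = 4.786 × 10^-3 / 0.05000 = 0.09573 mol/L
Dilution factor = 250.0 / 25.46 = 9.819
[Pb2+]_stock = 0.09573 × 9.819 = 0.9400 mol/L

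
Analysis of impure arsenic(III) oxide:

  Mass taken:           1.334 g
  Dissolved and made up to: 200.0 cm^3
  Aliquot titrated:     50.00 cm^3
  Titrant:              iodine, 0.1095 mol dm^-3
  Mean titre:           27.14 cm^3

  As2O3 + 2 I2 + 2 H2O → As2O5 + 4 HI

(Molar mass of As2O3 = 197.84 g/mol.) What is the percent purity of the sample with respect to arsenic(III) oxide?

n(I2) per titration = 0.02714 × 0.1095 = 2.972 × 10^-3 mol
From the 1:2 ratio, n(As2O3) in each aliquot = 1/2 × 2.972 × 10^-3 = 1.486 × 10^-3 mol
n(As2O3) in the whole flask = 1.486 × 10^-3 × 200.0/50.00 = 5.944 × 10^-3 mol
mass of As2O3 = 5.944 × 10^-3 × 197.84 = 1.176 g
% As2O3 = 1.176 / 1.334 × 100 = 88.15 %

88.15 %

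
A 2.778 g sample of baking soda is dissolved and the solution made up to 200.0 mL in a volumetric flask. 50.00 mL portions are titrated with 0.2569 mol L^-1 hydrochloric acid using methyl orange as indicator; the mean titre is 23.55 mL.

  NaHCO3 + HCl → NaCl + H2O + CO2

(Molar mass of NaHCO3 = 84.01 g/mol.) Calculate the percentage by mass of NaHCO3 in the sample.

n(HCl) per titration = 0.02355 × 0.2569 = 6.050 × 10^-3 mol
n(NaHCO3) in each aliquot = 6.050 × 10^-3 mol (1:1 ratio)
n(NaHCO3) in the whole flask = 6.050 × 10^-3 × 200.0/50.00 = 0.02420 mol
mass of NaHCO3 = 0.02420 × 84.01 = 2.033 g
% NaHCO3 = 2.033 / 2.778 × 100 = 73.18 %

73.18 %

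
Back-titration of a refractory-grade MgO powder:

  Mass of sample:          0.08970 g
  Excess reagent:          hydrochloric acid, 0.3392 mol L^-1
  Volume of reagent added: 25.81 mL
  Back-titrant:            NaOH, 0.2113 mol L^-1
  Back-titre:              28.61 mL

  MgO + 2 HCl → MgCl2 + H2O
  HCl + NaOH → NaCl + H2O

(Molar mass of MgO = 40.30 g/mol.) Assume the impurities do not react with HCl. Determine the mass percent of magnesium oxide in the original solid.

60.86 %

n(HCl) added = 0.02581 × 0.3392 = 8.755 × 10^-3 mol
n(NaOH) used in back-titration = 0.02861 × 0.2113 = 6.045 × 10^-3 mol
n(HCl) left over = 6.045 × 10^-3 mol (1:1 ratio)
n(HCl) consumed by analyte = 8.755 × 10^-3 − 6.045 × 10^-3 = 2.709 × 10^-3 mol
From the 1:2 ratio, n(MgO) = 1/2 × 2.709 × 10^-3 = 1.355 × 10^-3 mol
mass of MgO = 1.355 × 10^-3 × 40.30 = 0.05460 g
% MgO = 0.05460 / 0.08970 × 100 = 60.86 %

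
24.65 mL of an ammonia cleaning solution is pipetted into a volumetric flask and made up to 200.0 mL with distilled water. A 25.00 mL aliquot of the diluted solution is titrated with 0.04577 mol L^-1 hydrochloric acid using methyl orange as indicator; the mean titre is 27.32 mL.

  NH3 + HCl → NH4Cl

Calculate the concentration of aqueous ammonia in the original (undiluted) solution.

n(HCl) = 0.02732 × 0.04577 = 1.250 × 10^-3 mol
n(NH3) in the aliquot = 1.250 × 10^-3 mol (1:1 ratio)
[NH3]_dilute = 1.250 × 10^-3 / 0.02500 = 0.05002 mol/L
Dilution factor = 200.0 / 24.65 = 8.114
[NH3]_stock = 0.05002 × 8.114 = 0.4058 mol/L

0.4058 mol/L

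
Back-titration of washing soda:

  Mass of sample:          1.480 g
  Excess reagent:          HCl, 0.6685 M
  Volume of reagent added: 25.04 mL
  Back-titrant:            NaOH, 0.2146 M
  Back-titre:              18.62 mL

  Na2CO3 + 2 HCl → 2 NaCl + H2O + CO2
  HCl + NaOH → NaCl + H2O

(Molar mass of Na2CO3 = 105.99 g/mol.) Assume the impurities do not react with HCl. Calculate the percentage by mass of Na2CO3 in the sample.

n(HCl) added = 0.02504 × 0.6685 = 0.01674 mol
n(NaOH) used in back-titration = 0.01862 × 0.2146 = 3.996 × 10^-3 mol
n(HCl) left over = 3.996 × 10^-3 mol (1:1 ratio)
n(HCl) consumed by analyte = 0.01674 − 3.996 × 10^-3 = 0.01274 mol
From the 1:2 ratio, n(Na2CO3) = 1/2 × 0.01274 = 6.372 × 10^-3 mol
mass of Na2CO3 = 6.372 × 10^-3 × 105.99 = 0.6753 g
% Na2CO3 = 0.6753 / 1.480 × 100 = 45.63 %

45.63 %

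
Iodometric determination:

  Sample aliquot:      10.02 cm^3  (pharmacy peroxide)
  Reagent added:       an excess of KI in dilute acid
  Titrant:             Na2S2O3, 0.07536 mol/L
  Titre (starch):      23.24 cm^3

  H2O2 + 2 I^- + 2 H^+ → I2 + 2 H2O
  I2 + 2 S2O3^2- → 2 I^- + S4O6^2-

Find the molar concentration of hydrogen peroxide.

n(S2O3^2-) = 0.02324 × 0.07536 = 1.751 × 10^-3 mol
n(I2) = n(S2O3^2-)/2 = 8.757 × 10^-4 mol
n(H2O2) in the aliquot = 8.757 × 10^-4 mol (1:1 ratio)
[H2O2] = 8.757 × 10^-4 / 0.01002 = 0.08739 mol/L

0.08739 mol/L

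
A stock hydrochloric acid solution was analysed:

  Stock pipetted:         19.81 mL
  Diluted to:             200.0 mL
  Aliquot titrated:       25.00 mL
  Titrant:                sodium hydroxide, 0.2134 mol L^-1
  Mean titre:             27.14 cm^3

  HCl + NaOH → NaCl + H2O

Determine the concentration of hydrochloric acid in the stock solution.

n(NaOH) = 0.02714 × 0.2134 = 5.792 × 10^-3 mol
n(HCl) in the aliquot = 5.792 × 10^-3 mol (1:1 ratio)
[HCl]_dilute = 5.792 × 10^-3 / 0.02500 = 0.2317 mol/L
Dilution factor = 200.0 / 19.81 = 10.10
[HCl]_stock = 0.2317 × 10.10 = 2.339 mol/L

2.339 mol/L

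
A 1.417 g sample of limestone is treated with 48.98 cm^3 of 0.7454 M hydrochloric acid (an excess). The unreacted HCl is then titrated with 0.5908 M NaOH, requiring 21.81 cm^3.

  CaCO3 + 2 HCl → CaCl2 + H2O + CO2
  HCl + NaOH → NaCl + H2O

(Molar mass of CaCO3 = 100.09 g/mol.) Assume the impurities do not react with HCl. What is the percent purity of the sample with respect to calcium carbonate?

83.44 %

n(HCl) added = 0.04898 × 0.7454 = 0.03651 mol
n(NaOH) used in back-titration = 0.02181 × 0.5908 = 0.01289 mol
n(HCl) left over = 0.01289 mol (1:1 ratio)
n(HCl) consumed by analyte = 0.03651 − 0.01289 = 0.02362 mol
From the 1:2 ratio, n(CaCO3) = 1/2 × 0.02362 = 0.01181 mol
mass of CaCO3 = 0.01181 × 100.09 = 1.182 g
% CaCO3 = 1.182 / 1.417 × 100 = 83.44 %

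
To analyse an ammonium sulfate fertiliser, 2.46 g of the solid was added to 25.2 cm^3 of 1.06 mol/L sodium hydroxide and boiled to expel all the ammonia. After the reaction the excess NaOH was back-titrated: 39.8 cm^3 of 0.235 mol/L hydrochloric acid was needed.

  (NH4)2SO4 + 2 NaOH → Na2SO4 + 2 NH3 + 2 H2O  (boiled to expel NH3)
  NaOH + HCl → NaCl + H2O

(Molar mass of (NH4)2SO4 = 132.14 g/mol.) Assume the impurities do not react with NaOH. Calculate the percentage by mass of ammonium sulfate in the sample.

46.6 %

n(NaOH) added = 0.0252 × 1.06 = 0.0267 mol
n(HCl) used in back-titration = 0.0398 × 0.235 = 9.35 × 10^-3 mol
n(NaOH) left over = 9.35 × 10^-3 mol (1:1 ratio)
n(NaOH) consumed by analyte = 0.0267 − 9.35 × 10^-3 = 0.0174 mol
From the 1:2 ratio, n((NH4)2SO4) = 1/2 × 0.0174 = 8.68 × 10^-3 mol
mass of (NH4)2SO4 = 8.68 × 10^-3 × 132.14 = 1.15 g
% (NH4)2SO4 = 1.15 / 2.46 × 100 = 46.6 %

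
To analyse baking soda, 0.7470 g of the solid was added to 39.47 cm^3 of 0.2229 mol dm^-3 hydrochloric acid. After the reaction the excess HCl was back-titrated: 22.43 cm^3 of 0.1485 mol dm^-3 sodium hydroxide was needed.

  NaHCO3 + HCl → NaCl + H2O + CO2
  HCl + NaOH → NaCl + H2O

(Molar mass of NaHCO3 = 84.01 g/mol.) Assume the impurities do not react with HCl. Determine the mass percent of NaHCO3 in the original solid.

61.48 %

n(HCl) added = 0.03947 × 0.2229 = 8.798 × 10^-3 mol
n(NaOH) used in back-titration = 0.02243 × 0.1485 = 3.331 × 10^-3 mol
n(HCl) left over = 3.331 × 10^-3 mol (1:1 ratio)
n(HCl) consumed by analyte = 8.798 × 10^-3 − 3.331 × 10^-3 = 5.467 × 10^-3 mol
n(NaHCO3) = 5.467 × 10^-3 mol (1:1 ratio)
mass of NaHCO3 = 5.467 × 10^-3 × 84.01 = 0.4593 g
% NaHCO3 = 0.4593 / 0.7470 × 100 = 61.48 %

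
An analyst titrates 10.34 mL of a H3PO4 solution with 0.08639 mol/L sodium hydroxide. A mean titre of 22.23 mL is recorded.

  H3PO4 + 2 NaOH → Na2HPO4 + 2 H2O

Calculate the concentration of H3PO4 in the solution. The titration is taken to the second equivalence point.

0.09287 mol/L

n(NaOH) = 0.02223 L × 0.08639 mol/L = 1.920 × 10^-3 mol
From the 1:2 mole ratio, n(H3PO4) = 1/2 × 1.920 × 10^-3 = 9.602 × 10^-4 mol
[H3PO4] = 9.602 × 10^-4 mol / 0.01034 L = 0.09287 mol/L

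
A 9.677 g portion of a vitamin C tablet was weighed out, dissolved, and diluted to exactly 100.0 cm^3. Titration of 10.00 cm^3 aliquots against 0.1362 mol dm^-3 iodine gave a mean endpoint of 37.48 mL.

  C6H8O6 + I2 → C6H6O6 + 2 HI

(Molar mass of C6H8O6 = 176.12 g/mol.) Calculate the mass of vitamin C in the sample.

8.991 g

n(I2) per titration = 0.03748 × 0.1362 = 5.105 × 10^-3 mol
n(C6H8O6) in each aliquot = 5.105 × 10^-3 mol (1:1 ratio)
n(C6H8O6) in the whole flask = 5.105 × 10^-3 × 100.0/10.00 = 0.05105 mol
mass of C6H8O6 = 0.05105 × 176.12 = 8.991 g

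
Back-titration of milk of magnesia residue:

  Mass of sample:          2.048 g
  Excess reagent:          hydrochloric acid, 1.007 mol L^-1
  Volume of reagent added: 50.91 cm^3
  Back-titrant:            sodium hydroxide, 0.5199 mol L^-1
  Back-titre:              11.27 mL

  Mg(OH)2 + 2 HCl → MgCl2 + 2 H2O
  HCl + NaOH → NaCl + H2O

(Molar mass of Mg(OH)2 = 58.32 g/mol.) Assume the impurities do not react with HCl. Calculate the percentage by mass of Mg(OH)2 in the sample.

64.65 %

n(HCl) added = 0.05091 × 1.007 = 0.05127 mol
n(NaOH) used in back-titration = 0.01127 × 0.5199 = 5.859 × 10^-3 mol
n(HCl) left over = 5.859 × 10^-3 mol (1:1 ratio)
n(HCl) consumed by analyte = 0.05127 − 5.859 × 10^-3 = 0.04541 mol
From the 1:2 ratio, n(Mg(OH)2) = 1/2 × 0.04541 = 0.02270 mol
mass of Mg(OH)2 = 0.02270 × 58.32 = 1.324 g
% Mg(OH)2 = 1.324 / 2.048 × 100 = 64.65 %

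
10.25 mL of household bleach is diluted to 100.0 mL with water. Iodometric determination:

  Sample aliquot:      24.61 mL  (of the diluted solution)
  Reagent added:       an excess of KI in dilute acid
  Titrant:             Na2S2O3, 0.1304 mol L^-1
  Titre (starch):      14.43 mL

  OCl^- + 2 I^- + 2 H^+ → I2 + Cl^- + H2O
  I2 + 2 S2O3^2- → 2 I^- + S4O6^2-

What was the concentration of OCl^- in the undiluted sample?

n(S2O3^2-) = 0.01443 × 0.1304 = 1.882 × 10^-3 mol
n(I2) = n(S2O3^2-)/2 = 9.408 × 10^-4 mol
n(OCl^-) in the aliquot = 9.408 × 10^-4 mol (1:1 ratio)
[OCl^-]_dilute = 9.408 × 10^-4 / 0.02461 = 0.03823 mol/L
[OCl^-]_original = 0.03823 × 100.0/10.25 = 0.3730 mol/L

0.3730 mol/L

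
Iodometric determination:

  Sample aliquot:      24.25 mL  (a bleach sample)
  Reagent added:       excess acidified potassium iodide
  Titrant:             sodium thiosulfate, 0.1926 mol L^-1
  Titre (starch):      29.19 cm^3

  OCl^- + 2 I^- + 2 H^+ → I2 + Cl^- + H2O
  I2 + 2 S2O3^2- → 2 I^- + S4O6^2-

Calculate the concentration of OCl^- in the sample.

0.1159 mol/L

n(S2O3^2-) = 0.02919 × 0.1926 = 5.622 × 10^-3 mol
n(I2) = n(S2O3^2-)/2 = 2.811 × 10^-3 mol
n(OCl^-) in the aliquot = 2.811 × 10^-3 mol (1:1 ratio)
[OCl^-] = 2.811 × 10^-3 / 0.02425 = 0.1159 mol/L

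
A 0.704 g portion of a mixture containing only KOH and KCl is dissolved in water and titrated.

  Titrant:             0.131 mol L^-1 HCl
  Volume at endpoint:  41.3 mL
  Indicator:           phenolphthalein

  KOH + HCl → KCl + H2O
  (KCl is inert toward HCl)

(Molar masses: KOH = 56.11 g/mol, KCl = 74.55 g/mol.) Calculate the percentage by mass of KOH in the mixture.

n(HCl) = 0.0413 × 0.131 = 5.41 × 10^-3 mol
Let x = n(KOH), y = n(KCl).
Titrant: 1x = 5.41 × 10^-3;  mass: 56.11x + 74.55y = 0.704
Solving, x = 5.41 × 10^-3 mol, y = 5.37 × 10^-3 mol
mass of KOH = 5.41 × 10^-3 × 56.11 = 0.304 g
% KOH = 0.304 / 0.704 × 100 = 43.1 %

43.1 %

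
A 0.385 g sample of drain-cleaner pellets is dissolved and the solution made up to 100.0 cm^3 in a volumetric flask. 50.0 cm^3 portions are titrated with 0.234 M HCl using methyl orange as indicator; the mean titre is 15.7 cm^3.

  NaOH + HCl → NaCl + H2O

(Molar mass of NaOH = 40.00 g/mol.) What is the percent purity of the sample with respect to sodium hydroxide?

76.3 %

n(HCl) per titration = 0.0157 × 0.234 = 3.67 × 10^-3 mol
n(NaOH) in each aliquot = 3.67 × 10^-3 mol (1:1 ratio)
n(NaOH) in the whole flask = 3.67 × 10^-3 × 100.0/50.0 = 7.35 × 10^-3 mol
mass of NaOH = 7.35 × 10^-3 × 40.00 = 0.294 g
% NaOH = 0.294 / 0.385 × 100 = 76.3 %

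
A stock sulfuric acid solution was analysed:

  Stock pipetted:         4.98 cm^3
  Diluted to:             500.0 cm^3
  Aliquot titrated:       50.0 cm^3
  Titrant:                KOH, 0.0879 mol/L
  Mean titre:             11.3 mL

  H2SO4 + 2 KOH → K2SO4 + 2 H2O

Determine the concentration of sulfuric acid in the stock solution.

0.997 mol/L

n(KOH) = 0.0113 × 0.0879 = 9.93 × 10^-4 mol
From the 1:2 ratio, n(H2SO4) in the aliquot = 1/2 × 9.93 × 10^-4 = 4.97 × 10^-4 mol
[H2SO4]_dilute = 4.97 × 10^-4 / 0.0500 = 0.00993 mol/L
Dilution factor = 500.0 / 4.98 = 100.4
[H2SO4]_stock = 0.00993 × 100.4 = 0.997 mol/L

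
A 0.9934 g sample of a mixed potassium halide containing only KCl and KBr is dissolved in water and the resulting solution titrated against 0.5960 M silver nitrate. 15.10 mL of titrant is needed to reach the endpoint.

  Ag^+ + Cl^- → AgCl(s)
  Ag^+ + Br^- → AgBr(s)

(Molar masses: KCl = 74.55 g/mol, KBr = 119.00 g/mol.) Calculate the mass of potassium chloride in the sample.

n(AgNO3) = 0.01510 × 0.5960 = 9.000 × 10^-3 mol
Let x = n(KCl), y = n(KBr).
Titrant: 1x + 1y = 9.000 × 10^-3;  mass: 74.55x + 119.00y = 0.9934
Solving, x = 1.745 × 10^-3 mol, y = 7.255 × 10^-3 mol
mass of KCl = 1.745 × 10^-3 × 74.55 = 0.1301 g

0.1301 g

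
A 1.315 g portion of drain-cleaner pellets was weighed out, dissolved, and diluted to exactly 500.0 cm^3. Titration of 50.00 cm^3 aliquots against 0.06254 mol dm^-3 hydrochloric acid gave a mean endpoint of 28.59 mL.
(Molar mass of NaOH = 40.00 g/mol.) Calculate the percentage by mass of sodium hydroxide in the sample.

NaOH + HCl → NaCl + H2O
n(HCl) per titration = 0.02859 × 0.06254 = 1.788 × 10^-3 mol
n(NaOH) in each aliquot = 1.788 × 10^-3 mol (1:1 ratio)
n(NaOH) in the whole flask = 1.788 × 10^-3 × 500.0/50.00 = 0.01788 mol
mass of NaOH = 0.01788 × 40.00 = 0.7152 g
% NaOH = 0.7152 / 1.315 × 100 = 54.39 %

54.39 %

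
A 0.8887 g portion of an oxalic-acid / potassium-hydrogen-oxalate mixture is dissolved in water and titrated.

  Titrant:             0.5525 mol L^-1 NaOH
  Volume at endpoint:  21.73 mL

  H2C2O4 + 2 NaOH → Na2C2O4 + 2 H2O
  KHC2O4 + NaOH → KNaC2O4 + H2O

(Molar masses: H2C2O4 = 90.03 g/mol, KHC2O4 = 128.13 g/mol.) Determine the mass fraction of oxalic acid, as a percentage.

n(NaOH) = 0.02173 × 0.5525 = 0.01201 mol
Let x = n(H2C2O4), y = n(KHC2O4).
Titrant: 2x + 1y = 0.01201;  mass: 90.03x + 128.13y = 0.8887
Solving, x = 3.908 × 10^-3 mol, y = 4.190 × 10^-3 mol
mass of H2C2O4 = 3.908 × 10^-3 × 90.03 = 0.3518 g
% H2C2O4 = 0.3518 / 0.8887 × 100 = 39.59 %

39.59 %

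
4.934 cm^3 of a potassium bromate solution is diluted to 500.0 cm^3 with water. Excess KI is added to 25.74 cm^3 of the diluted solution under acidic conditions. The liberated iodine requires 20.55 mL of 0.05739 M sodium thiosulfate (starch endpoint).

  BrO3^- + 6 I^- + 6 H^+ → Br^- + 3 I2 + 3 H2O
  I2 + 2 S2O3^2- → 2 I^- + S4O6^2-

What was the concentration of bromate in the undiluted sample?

n(S2O3^2-) = 0.02055 × 0.05739 = 1.179 × 10^-3 mol
n(I2) = n(S2O3^2-)/2 = 5.897 × 10^-4 mol
From the 1:3 ratio, n(BrO3^-) in the aliquot = 1/3 × 5.897 × 10^-4 = 1.966 × 10^-4 mol
[BrO3^-]_dilute = 1.966 × 10^-4 / 0.02574 = 0.007636 mol/L
[BrO3^-]_original = 0.007636 × 500.0/4.934 = 0.7739 mol/L

0.7739 M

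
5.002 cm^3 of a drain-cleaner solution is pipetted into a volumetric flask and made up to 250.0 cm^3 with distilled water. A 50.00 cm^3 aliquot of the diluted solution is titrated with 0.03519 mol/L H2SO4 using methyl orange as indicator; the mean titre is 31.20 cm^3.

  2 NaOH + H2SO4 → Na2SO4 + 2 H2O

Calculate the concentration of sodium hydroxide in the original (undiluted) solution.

n(H2SO4) = 0.03120 × 0.03519 = 1.098 × 10^-3 mol
From the 2:1 ratio, n(NaOH) in the aliquot = 2/1 × 1.098 × 10^-3 = 2.196 × 10^-3 mol
[NaOH]_dilute = 2.196 × 10^-3 / 0.05000 = 0.04392 mol/L
Dilution factor = 250.0 / 5.002 = 49.98
[NaOH]_stock = 0.04392 × 49.98 = 2.195 mol/L

2.195 mol/L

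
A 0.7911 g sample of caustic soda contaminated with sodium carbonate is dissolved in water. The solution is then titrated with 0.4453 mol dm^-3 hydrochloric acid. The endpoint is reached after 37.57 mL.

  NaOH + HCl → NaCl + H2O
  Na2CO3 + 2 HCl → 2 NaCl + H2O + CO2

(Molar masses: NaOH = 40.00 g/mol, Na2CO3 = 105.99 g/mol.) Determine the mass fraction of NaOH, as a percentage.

37.16 %

n(HCl) = 0.03757 × 0.4453 = 0.01673 mol
Let x = n(NaOH), y = n(Na2CO3).
Titrant: 1x + 2y = 0.01673;  mass: 40.00x + 105.99y = 0.7911
Solving, x = 7.349 × 10^-3 mol, y = 4.690 × 10^-3 mol
mass of NaOH = 7.349 × 10^-3 × 40.00 = 0.2940 g
% NaOH = 0.2940 / 0.7911 × 100 = 37.16 %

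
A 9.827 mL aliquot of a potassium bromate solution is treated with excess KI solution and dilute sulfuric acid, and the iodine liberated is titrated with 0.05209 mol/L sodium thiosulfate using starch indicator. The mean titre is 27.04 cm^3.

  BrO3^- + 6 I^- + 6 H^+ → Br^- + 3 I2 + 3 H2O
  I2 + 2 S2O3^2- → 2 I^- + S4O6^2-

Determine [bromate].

n(S2O3^2-) = 0.02704 × 0.05209 = 1.409 × 10^-3 mol
n(I2) = n(S2O3^2-)/2 = 7.043 × 10^-4 mol
From the 1:3 ratio, n(BrO3^-) in the aliquot = 1/3 × 7.043 × 10^-4 = 2.348 × 10^-4 mol
[BrO3^-] = 2.348 × 10^-4 / 0.009827 = 0.02389 mol/L

0.02389 mol/L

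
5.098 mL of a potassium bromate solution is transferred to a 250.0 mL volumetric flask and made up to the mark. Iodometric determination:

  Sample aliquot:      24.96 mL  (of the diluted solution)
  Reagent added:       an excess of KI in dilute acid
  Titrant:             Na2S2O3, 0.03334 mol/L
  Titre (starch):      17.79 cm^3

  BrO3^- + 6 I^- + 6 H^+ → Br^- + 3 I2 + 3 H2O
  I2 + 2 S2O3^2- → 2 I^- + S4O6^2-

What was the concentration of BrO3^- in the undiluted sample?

0.1942 mol/L

n(S2O3^2-) = 0.01779 × 0.03334 = 5.931 × 10^-4 mol
n(I2) = n(S2O3^2-)/2 = 2.966 × 10^-4 mol
From the 1:3 ratio, n(BrO3^-) in the aliquot = 1/3 × 2.966 × 10^-4 = 9.885 × 10^-5 mol
[BrO3^-]_dilute = 9.885 × 10^-5 / 0.02496 = 0.003960 mol/L
[BrO3^-]_original = 0.003960 × 250.0/5.098 = 0.1942 mol/L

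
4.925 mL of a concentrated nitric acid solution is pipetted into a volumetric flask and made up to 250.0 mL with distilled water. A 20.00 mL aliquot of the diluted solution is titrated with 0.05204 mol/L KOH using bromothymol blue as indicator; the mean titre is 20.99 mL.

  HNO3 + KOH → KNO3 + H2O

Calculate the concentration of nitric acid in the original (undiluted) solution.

n(KOH) = 0.02099 × 0.05204 = 1.092 × 10^-3 mol
n(HNO3) in the aliquot = 1.092 × 10^-3 mol (1:1 ratio)
[HNO3]_dilute = 1.092 × 10^-3 / 0.02000 = 0.05462 mol/L
Dilution factor = 250.0 / 4.925 = 50.76
[HNO3]_stock = 0.05462 × 50.76 = 2.772 mol/L

2.772 mol/L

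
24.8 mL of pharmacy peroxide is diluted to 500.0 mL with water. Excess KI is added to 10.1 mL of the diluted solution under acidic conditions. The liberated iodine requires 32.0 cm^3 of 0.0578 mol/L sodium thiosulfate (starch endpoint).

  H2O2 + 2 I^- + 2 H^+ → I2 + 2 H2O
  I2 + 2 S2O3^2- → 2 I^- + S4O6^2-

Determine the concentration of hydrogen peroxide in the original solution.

n(S2O3^2-) = 0.0320 × 0.0578 = 1.85 × 10^-3 mol
n(I2) = n(S2O3^2-)/2 = 9.25 × 10^-4 mol
n(H2O2) in the aliquot = 9.25 × 10^-4 mol (1:1 ratio)
[H2O2]_dilute = 9.25 × 10^-4 / 0.0101 = 0.0916 mol/L
[H2O2]_original = 0.0916 × 500.0/24.8 = 1.85 mol/L

1.85 mol/L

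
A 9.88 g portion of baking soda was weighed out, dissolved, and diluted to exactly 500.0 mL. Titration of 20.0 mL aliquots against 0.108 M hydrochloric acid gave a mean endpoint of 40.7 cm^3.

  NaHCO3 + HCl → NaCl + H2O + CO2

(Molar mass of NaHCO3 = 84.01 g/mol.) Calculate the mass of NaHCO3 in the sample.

9.23 g

n(HCl) per titration = 0.0407 × 0.108 = 4.40 × 10^-3 mol
n(NaHCO3) in each aliquot = 4.40 × 10^-3 mol (1:1 ratio)
n(NaHCO3) in the whole flask = 4.40 × 10^-3 × 500.0/20.0 = 0.110 mol
mass of NaHCO3 = 0.110 × 84.01 = 9.23 g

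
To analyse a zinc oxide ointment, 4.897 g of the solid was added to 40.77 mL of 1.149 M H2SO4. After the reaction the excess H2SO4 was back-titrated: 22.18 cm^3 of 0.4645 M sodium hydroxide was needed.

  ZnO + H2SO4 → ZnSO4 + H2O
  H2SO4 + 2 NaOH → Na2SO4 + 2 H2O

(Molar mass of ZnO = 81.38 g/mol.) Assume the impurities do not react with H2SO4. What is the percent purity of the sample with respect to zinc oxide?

69.29 %

n(H2SO4) added = 0.04077 × 1.149 = 0.04684 mol
n(NaOH) used in back-titration = 0.02218 × 0.4645 = 0.01030 mol
From the 1:2 ratio, n(H2SO4) left over = 1/2 × 0.01030 = 5.151 × 10^-3 mol
n(H2SO4) consumed by analyte = 0.04684 − 5.151 × 10^-3 = 0.04169 mol
n(ZnO) = 0.04169 mol (1:1 ratio)
mass of ZnO = 0.04169 × 81.38 = 3.393 g
% ZnO = 3.393 / 4.897 × 100 = 69.29 %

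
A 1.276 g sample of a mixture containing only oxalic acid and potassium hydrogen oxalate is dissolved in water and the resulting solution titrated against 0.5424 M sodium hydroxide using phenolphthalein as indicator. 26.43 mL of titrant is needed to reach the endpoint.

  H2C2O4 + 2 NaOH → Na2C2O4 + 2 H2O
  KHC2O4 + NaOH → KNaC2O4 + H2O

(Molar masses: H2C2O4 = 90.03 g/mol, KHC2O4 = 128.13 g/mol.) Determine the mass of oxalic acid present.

n(NaOH) = 0.02643 × 0.5424 = 0.01434 mol
Let x = n(H2C2O4), y = n(KHC2O4).
Titrant: 2x + 1y = 0.01434;  mass: 90.03x + 128.13y = 1.276
Solving, x = 3.374 × 10^-3 mol, y = 7.588 × 10^-3 mol
mass of H2C2O4 = 3.374 × 10^-3 × 90.03 = 0.3037 g

0.3037 g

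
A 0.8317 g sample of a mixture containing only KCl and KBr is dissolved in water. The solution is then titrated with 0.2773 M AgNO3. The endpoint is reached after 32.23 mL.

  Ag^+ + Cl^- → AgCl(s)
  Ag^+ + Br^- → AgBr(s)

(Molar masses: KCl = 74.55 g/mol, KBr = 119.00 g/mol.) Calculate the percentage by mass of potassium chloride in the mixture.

46.75 %

n(AgNO3) = 0.03223 × 0.2773 = 8.937 × 10^-3 mol
Let x = n(KCl), y = n(KBr).
Titrant: 1x + 1y = 8.937 × 10^-3;  mass: 74.55x + 119.00y = 0.8317
Solving, x = 5.216 × 10^-3 mol, y = 3.721 × 10^-3 mol
mass of KCl = 5.216 × 10^-3 × 74.55 = 0.3888 g
% KCl = 0.3888 / 0.8317 × 100 = 46.75 %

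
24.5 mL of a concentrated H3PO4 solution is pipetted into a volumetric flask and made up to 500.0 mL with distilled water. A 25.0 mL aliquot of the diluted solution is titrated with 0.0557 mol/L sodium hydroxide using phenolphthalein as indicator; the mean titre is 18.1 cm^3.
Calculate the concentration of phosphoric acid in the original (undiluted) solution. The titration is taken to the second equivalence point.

0.411 mol/L

H3PO4 + 2 NaOH → Na2HPO4 + 2 H2O
n(NaOH) = 0.0181 × 0.0557 = 1.01 × 10^-3 mol
From the 1:2 ratio, n(H3PO4) in the aliquot = 1/2 × 1.01 × 10^-3 = 5.04 × 10^-4 mol
[H3PO4]_dilute = 5.04 × 10^-4 / 0.0250 = 0.0202 mol/L
Dilution factor = 500.0 / 24.5 = 20.41
[H3PO4]_stock = 0.0202 × 20.41 = 0.411 mol/L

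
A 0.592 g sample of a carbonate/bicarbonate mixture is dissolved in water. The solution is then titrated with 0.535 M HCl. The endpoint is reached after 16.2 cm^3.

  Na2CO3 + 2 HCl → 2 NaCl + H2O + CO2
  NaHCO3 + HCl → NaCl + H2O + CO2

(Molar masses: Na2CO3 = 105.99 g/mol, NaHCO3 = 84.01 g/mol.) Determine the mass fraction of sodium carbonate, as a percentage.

39.3 %

n(HCl) = 0.0162 × 0.535 = 8.67 × 10^-3 mol
Let x = n(Na2CO3), y = n(NaHCO3).
Titrant: 2x + 1y = 8.67 × 10^-3;  mass: 105.99x + 84.01y = 0.592
Solving, x = 2.19 × 10^-3 mol, y = 4.28 × 10^-3 mol
mass of Na2CO3 = 2.19 × 10^-3 × 105.99 = 0.233 g
% Na2CO3 = 0.233 / 0.592 × 100 = 39.3 %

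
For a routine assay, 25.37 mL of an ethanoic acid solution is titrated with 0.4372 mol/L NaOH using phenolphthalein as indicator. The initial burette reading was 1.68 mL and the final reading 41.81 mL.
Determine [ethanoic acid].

CH3COOH + NaOH → CH3COONa + H2O
n(NaOH) = 0.04013 L × 0.4372 mol/L = 0.01754 mol
n(CH3COOH) = 0.01754 mol (1:1 mole ratio)
[CH3COOH] = 0.01754 mol / 0.02537 L = 0.6916 mol/L

0.6916 mol/L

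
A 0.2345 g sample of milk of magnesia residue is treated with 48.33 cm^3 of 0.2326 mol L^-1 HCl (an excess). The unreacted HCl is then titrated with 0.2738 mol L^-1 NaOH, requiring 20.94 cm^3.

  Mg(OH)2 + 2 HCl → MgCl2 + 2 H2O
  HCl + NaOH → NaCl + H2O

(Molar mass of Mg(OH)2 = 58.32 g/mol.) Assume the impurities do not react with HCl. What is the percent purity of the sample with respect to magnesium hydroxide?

68.49 %

n(HCl) added = 0.04833 × 0.2326 = 0.01124 mol
n(NaOH) used in back-titration = 0.02094 × 0.2738 = 5.733 × 10^-3 mol
n(HCl) left over = 5.733 × 10^-3 mol (1:1 ratio)
n(HCl) consumed by analyte = 0.01124 − 5.733 × 10^-3 = 5.508 × 10^-3 mol
From the 1:2 ratio, n(Mg(OH)2) = 1/2 × 5.508 × 10^-3 = 2.754 × 10^-3 mol
mass of Mg(OH)2 = 2.754 × 10^-3 × 58.32 = 0.1606 g
% Mg(OH)2 = 0.1606 / 0.2345 × 100 = 68.49 %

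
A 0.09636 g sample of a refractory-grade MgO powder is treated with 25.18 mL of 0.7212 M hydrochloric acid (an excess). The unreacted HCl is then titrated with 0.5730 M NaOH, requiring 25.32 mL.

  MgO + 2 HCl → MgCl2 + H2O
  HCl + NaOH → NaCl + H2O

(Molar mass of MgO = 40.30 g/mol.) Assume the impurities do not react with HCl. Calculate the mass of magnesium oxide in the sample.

0.07358 g

n(HCl) added = 0.02518 × 0.7212 = 0.01816 mol
n(NaOH) used in back-titration = 0.02532 × 0.5730 = 0.01451 mol
n(HCl) left over = 0.01451 mol (1:1 ratio)
n(HCl) consumed by analyte = 0.01816 − 0.01451 = 3.651 × 10^-3 mol
From the 1:2 ratio, n(MgO) = 1/2 × 3.651 × 10^-3 = 1.826 × 10^-3 mol
mass of MgO = 1.826 × 10^-3 × 40.30 = 0.07358 g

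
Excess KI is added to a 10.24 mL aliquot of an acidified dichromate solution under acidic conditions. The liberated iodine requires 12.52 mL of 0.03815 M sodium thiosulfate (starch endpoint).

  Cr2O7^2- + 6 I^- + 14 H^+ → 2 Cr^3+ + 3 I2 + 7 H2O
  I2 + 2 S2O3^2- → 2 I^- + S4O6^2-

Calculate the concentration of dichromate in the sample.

0.007774 M

n(S2O3^2-) = 0.01252 × 0.03815 = 4.776 × 10^-4 mol
n(I2) = n(S2O3^2-)/2 = 2.388 × 10^-4 mol
From the 1:3 ratio, n(Cr2O7^2-) in the aliquot = 1/3 × 2.388 × 10^-4 = 7.961 × 10^-5 mol
[Cr2O7^2-] = 7.961 × 10^-5 / 0.01024 = 0.007774 mol/L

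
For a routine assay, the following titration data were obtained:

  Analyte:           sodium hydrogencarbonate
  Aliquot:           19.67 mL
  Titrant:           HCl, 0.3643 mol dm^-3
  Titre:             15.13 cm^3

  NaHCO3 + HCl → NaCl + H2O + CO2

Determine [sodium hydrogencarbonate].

0.2802 mol/L

n(HCl) = 0.01513 L × 0.3643 mol/L = 5.512 × 10^-3 mol
n(NaHCO3) = 5.512 × 10^-3 mol (1:1 mole ratio)
[NaHCO3] = 5.512 × 10^-3 mol / 0.01967 L = 0.2802 mol/L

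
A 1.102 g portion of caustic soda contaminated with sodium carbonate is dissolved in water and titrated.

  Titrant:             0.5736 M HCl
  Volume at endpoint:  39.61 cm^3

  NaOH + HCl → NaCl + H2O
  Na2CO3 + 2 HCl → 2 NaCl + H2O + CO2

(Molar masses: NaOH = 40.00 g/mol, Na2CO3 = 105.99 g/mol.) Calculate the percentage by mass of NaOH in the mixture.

28.51 %

n(HCl) = 0.03961 × 0.5736 = 0.02272 mol
Let x = n(NaOH), y = n(Na2CO3).
Titrant: 1x + 2y = 0.02272;  mass: 40.00x + 105.99y = 1.102
Solving, x = 7.854 × 10^-3 mol, y = 7.433 × 10^-3 mol
mass of NaOH = 7.854 × 10^-3 × 40.00 = 0.3142 g
% NaOH = 0.3142 / 1.102 × 100 = 28.51 %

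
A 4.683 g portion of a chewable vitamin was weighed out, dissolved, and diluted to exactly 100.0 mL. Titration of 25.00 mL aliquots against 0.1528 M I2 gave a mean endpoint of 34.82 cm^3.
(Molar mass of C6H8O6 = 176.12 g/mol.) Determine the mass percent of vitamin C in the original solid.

C6H8O6 + I2 → C6H6O6 + 2 HI
n(I2) per titration = 0.03482 × 0.1528 = 5.320 × 10^-3 mol
n(C6H8O6) in each aliquot = 5.320 × 10^-3 mol (1:1 ratio)
n(C6H8O6) in the whole flask = 5.320 × 10^-3 × 100.0/25.00 = 0.02128 mol
mass of C6H8O6 = 0.02128 × 176.12 = 3.748 g
% C6H8O6 = 3.748 / 4.683 × 100 = 80.04 %

80.04 %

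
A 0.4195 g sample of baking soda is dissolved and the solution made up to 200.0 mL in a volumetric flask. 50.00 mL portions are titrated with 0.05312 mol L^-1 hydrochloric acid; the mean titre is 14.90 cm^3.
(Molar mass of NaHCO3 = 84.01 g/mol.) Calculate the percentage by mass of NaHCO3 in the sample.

63.40 %

NaHCO3 + HCl → NaCl + H2O + CO2
n(HCl) per titration = 0.01490 × 0.05312 = 7.915 × 10^-4 mol
n(NaHCO3) in each aliquot = 7.915 × 10^-4 mol (1:1 ratio)
n(NaHCO3) in the whole flask = 7.915 × 10^-4 × 200.0/50.00 = 3.166 × 10^-3 mol
mass of NaHCO3 = 3.166 × 10^-3 × 84.01 = 0.2660 g
% NaHCO3 = 0.2660 / 0.4195 × 100 = 63.40 %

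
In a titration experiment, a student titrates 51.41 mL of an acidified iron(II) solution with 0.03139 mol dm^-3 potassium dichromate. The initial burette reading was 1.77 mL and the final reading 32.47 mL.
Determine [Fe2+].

0.1125 mol/L

Cr2O7^2- + 6 Fe^2+ + 14 H^+ → 2 Cr^3+ + 6 Fe^3+ + 7 H2O
n(K2Cr2O7) = 0.03070 L × 0.03139 mol/L = 9.637 × 10^-4 mol
From the 6:1 mole ratio, n(Fe2+) = 6/1 × 9.637 × 10^-4 = 5.782 × 10^-3 mol
[Fe2+] = 5.782 × 10^-3 mol / 0.05141 L = 0.1125 mol/L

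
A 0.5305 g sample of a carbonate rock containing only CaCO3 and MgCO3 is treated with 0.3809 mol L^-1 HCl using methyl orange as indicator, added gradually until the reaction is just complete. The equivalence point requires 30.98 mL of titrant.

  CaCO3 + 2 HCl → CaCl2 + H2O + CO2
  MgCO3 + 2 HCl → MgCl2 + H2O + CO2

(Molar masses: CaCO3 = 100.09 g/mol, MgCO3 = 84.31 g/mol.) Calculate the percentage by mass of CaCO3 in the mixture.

39.53 %

n(HCl) = 0.03098 × 0.3809 = 0.01180 mol
Let x = n(CaCO3), y = n(MgCO3).
Titrant: 2x + 2y = 0.01180;  mass: 100.09x + 84.31y = 0.5305
Solving, x = 2.095 × 10^-3 mol, y = 3.805 × 10^-3 mol
mass of CaCO3 = 2.095 × 10^-3 × 100.09 = 0.2097 g
% CaCO3 = 0.2097 / 0.5305 × 100 = 39.53 %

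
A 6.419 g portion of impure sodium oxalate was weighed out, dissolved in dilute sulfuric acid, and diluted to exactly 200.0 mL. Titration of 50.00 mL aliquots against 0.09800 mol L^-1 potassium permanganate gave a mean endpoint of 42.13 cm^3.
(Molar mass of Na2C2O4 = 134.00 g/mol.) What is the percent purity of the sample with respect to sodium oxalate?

86.19 %

2 MnO4^- + 5 C2O4^2- + 16 H^+ → 2 Mn^2+ + 10 CO2 + 8 H2O
n(KMnO4) per titration = 0.04213 × 0.09800 = 4.129 × 10^-3 mol
From the 5:2 ratio, n(Na2C2O4) in each aliquot = 5/2 × 4.129 × 10^-3 = 0.01032 mol
n(Na2C2O4) in the whole flask = 0.01032 × 200.0/50.00 = 0.04129 mol
mass of Na2C2O4 = 0.04129 × 134.00 = 5.533 g
% Na2C2O4 = 5.533 / 6.419 × 100 = 86.19 %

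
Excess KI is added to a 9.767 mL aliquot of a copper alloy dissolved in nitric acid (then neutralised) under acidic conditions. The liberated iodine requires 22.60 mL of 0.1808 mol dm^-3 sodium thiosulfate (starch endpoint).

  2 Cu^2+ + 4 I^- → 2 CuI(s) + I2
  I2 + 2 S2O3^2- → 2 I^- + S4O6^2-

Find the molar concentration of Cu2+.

0.4184 mol/L

n(S2O3^2-) = 0.02260 × 0.1808 = 4.086 × 10^-3 mol
n(I2) = n(S2O3^2-)/2 = 2.043 × 10^-3 mol
From the 2:1 ratio, n(Cu2+) in the aliquot = 2/1 × 2.043 × 10^-3 = 4.086 × 10^-3 mol
[Cu2+] = 4.086 × 10^-3 / 0.009767 = 0.4184 mol/L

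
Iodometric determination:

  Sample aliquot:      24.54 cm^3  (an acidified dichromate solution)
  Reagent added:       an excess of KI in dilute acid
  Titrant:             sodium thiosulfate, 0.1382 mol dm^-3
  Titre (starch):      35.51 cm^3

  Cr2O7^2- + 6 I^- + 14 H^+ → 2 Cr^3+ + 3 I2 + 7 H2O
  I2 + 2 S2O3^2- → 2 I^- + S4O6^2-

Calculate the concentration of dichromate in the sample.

0.03333 mol/L

n(S2O3^2-) = 0.03551 × 0.1382 = 4.907 × 10^-3 mol
n(I2) = n(S2O3^2-)/2 = 2.454 × 10^-3 mol
From the 1:3 ratio, n(Cr2O7^2-) in the aliquot = 1/3 × 2.454 × 10^-3 = 8.179 × 10^-4 mol
[Cr2O7^2-] = 8.179 × 10^-4 / 0.02454 = 0.03333 mol/L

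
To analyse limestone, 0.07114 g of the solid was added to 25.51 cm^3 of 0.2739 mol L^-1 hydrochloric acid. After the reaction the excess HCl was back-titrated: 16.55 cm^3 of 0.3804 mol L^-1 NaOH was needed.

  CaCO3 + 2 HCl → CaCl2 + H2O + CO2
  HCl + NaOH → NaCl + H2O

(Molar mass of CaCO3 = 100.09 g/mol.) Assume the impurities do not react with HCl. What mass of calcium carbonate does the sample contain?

0.03461 g

n(HCl) added = 0.02551 × 0.2739 = 6.987 × 10^-3 mol
n(NaOH) used in back-titration = 0.01655 × 0.3804 = 6.296 × 10^-3 mol
n(HCl) left over = 6.296 × 10^-3 mol (1:1 ratio)
n(HCl) consumed by analyte = 6.987 × 10^-3 − 6.296 × 10^-3 = 6.916 × 10^-4 mol
From the 1:2 ratio, n(CaCO3) = 1/2 × 6.916 × 10^-4 = 3.458 × 10^-4 mol
mass of CaCO3 = 3.458 × 10^-4 × 100.09 = 0.03461 g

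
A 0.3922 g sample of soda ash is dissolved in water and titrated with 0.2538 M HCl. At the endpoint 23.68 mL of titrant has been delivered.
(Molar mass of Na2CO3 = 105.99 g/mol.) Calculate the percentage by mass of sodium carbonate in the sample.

Na2CO3 + 2 HCl → 2 NaCl + H2O + CO2
n(HCl) = 0.02368 L × 0.2538 mol/L = 6.010 × 10^-3 mol
From the 1:2 ratio, n(Na2CO3) = 1/2 × 6.010 × 10^-3 = 3.005 × 10^-3 mol
mass of Na2CO3 = 3.005 × 10^-3 × 105.99 g/mol = 0.3185 g
% Na2CO3 = 0.3185 / 0.3922 × 100 = 81.21 %

81.21 %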